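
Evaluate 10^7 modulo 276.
244

Repeated squaring. Binary of 7 = 111.
10^1 ≡ 10 (mod 276); 10^2 ≡ 100 (mod 276); 10^4 ≡ 64 (mod 276)
10^7 = 10^1 × 10^2 × 10^4 ≡ 244 (mod 276)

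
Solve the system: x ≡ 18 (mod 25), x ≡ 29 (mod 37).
843

Using Chinese Remainder Theorem:
M = 25 × 37 = 925
M1 = 37, M2 = 25
y1 = 37^(-1) mod 25 = 23
y2 = 25^(-1) mod 37 = 3
x = (18×37×23 + 29×25×3) mod 925 = 843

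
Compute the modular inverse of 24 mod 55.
39

gcd(24, 55) = 1, so the inverse exists.
Extended Euclidean algorithm on (55, 24):
55 = 2 × 24 + 7  ⟹  7 = (1)·55 + (-2)·24
24 = 3 × 7 + 3  ⟹  3 = (-3)·55 + (7)·24
7 = 2 × 3 + 1  ⟹  1 = (7)·55 + (-16)·24
So (-16)·24 ≡ 1 (mod 55), i.e. 24^(-1) ≡ -16 ≡ 39 (mod 55).
Check: 24 × 39 = 936 ≡ 1 (mod 55)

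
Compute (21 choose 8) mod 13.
1

Using Lucas' theorem:
Write n=21 and k=8 in base 13:
n in base 13: [1, 8]
k in base 13: [0, 8]
C(21,8) mod 13 = ∏ C(n_i, k_i) mod 13
Digit binomials (mod 13): C(1,0) = 1; C(8,8) = 1
Product: 1 × 1 = 1 ≡ 1 (mod 13)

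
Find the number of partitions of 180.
684957390936

p(n) counts ways to write n as a sum of positive integers (order ignored).
Euler's pentagonal recurrence: p(k) = p(k-1) + p(k-2) - p(k-5) - p(k-7) + p(k-12) + p(k-15) - ... (offsets j(3j∓1)/2, signs ++--, p(0)=1, p(<0)=0).
DP table for k = 0..179: p(0)=1, p(1)=1, p(2)=2, p(3)=3, p(4)=5, p(5)=7, p(6)=11, p(7)=15, p(8)=22, p(9)=30, p(10)=42, p(11)=56, p(12)=77, p(13)=101, p(14)=135, p(15)=176, p(16)=231, p(17)=297, p(18)=385, p(19)=490, p(20)=627, p(21)=792, p(22)=1002, p(23)=1255, p(24)=1575, p(25)=1958, p(26)=2436, p(27)=3010, p(28)=3718, p(29)=4565, p(30)=5604, p(31)=6842, p(32)=8349, p(33)=10143, p(34)=12310, p(35)=14883, p(36)=17977, p(37)=21637, p(38)=26015, p(39)=31185, p(40)=37338, p(41)=44583, p(42)=53174, p(43)=63261, p(44)=75175, p(45)=89134, p(46)=105558, p(47)=124754, p(48)=147273, p(49)=173525, p(50)=204226, p(51)=239943, p(52)=281589, p(53)=329931, p(54)=386155, p(55)=451276, p(56)=526823, p(57)=614154, p(58)=715220, p(59)=831820, p(60)=966467, p(61)=1121505, p(62)=1300156, p(63)=1505499, p(64)=1741630, p(65)=2012558, p(66)=2323520, p(67)=2679689, p(68)=3087735, p(69)=3554345, p(70)=4087968, p(71)=4697205, p(72)=5392783, p(73)=6185689, p(74)=7089500, p(75)=8118264, p(76)=9289091, p(77)=10619863, p(78)=12132164, p(79)=13848650, p(80)=15796476, p(81)=18004327, p(82)=20506255, p(83)=23338469, p(84)=26543660, p(85)=30167357, p(86)=34262962, p(87)=38887673, p(88)=44108109, p(89)=49995925, p(90)=56634173, p(91)=64112359, p(92)=72533807, p(93)=82010177, p(94)=92669720, p(95)=104651419, p(96)=118114304, p(97)=133230930, p(98)=150198136, p(99)=169229875, p(100)=190569292, p(101)=214481126, p(102)=241265379, p(103)=271248950, p(104)=304801365, p(105)=342325709, p(106)=384276336, p(107)=431149389, p(108)=483502844, p(109)=541946240, p(110)=607163746, p(111)=679903203, p(112)=761002156, p(113)=851376628, p(114)=952050665, p(115)=1064144451, p(116)=1188908248, p(117)=1327710076, p(118)=1482074143, p(119)=1653668665, p(120)=1844349560, p(121)=2056148051, p(122)=2291320912, p(123)=2552338241, p(124)=2841940500, p(125)=3163127352, p(126)=3519222692, p(127)=3913864295, p(128)=4351078600, p(129)=4835271870, p(130)=5371315400, p(131)=5964539504, p(132)=6620830889, p(133)=7346629512, p(134)=8149040695, p(135)=9035836076, p(136)=10015581680, p(137)=11097645016, p(138)=12292341831, p(139)=13610949895, p(140)=15065878135, p(141)=16670689208, p(142)=18440293320, p(143)=20390982757, p(144)=22540654445, p(145)=24908858009, p(146)=27517052599, p(147)=30388671978, p(148)=33549419497, p(149)=37027355200, p(150)=40853235313, p(151)=45060624582, p(152)=49686288421, p(153)=54770336324, p(154)=60356673280, p(155)=66493182097, p(156)=73232243759, p(157)=80630964769, p(158)=88751778802, p(159)=97662728555, p(160)=107438159466, p(161)=118159068427, p(162)=129913904637, p(163)=142798995930, p(164)=156919475295, p(165)=172389800255, p(166)=189334822579, p(167)=207890420102, p(168)=228204732751, p(169)=250438925115, p(170)=274768617130, p(171)=301384802048, p(172)=330495499613, p(173)=362326859895, p(174)=397125074750, p(175)=435157697830, p(176)=476715857290, p(177)=522115831195, p(178)=571701605655, p(179)=625846753120.
Final step: p(180) = p(179) + p(178) - p(175) - p(173) + p(168) + p(165) - p(158) - p(154) + p(145) + p(140) - p(129) - p(123) + p(110) + p(103) - p(88) - p(80) + p(63) + p(54) - p(35) - p(25) + p(4)
= 625846753120 + 571701605655 - 435157697830 - 362326859895 + 228204732751 + 172389800255 - 88751778802 - 60356673280 + 24908858009 + 15065878135 - 4835271870 - 2552338241 + 607163746 + 271248950 - 44108109 - 15796476 + 1505499 + 386155 - 14883 - 1958 + 5
= 684957390936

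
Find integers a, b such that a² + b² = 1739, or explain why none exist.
Not possible

Factorization: 1739 = 37 × 47
By Fermat: n is sum of two squares iff every prime p ≡ 3 (mod 4) appears to even power.
Prime(s) ≡ 3 (mod 4) with odd exponent: [(47, 1)]
Therefore 1739 cannot be expressed as a² + b².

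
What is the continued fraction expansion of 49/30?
[1; 1, 1, 1, 2, 1, 2]

Euclidean algorithm steps:
49 = 1 × 30 + 19
30 = 1 × 19 + 11
19 = 1 × 11 + 8
11 = 1 × 8 + 3
8 = 2 × 3 + 2
3 = 1 × 2 + 1
2 = 2 × 1 + 0
Continued fraction: [1; 1, 1, 1, 2, 1, 2]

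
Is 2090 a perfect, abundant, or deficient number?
abundant

Proper divisors of 2090: sum = 1 + 2 + 5 + 10 + 11 + 19 + 22 + 38 + 55 + 95 + 110 + 190 + 209 + 418 + 1045 = 2230
Since 2230 > 2090, 2090 is abundant.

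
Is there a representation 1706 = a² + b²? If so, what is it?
5² + 41² (a=5, b=41)

Factorization: 1706 = 2 × 853
By Fermat: n is sum of two squares iff every prime p ≡ 3 (mod 4) appears to even power.
All primes ≡ 3 (mod 4) appear to even power.
Search a = 0, 1, 2, … for 1706 - a² a perfect square: first hit at a = 5: 1706 - 25 = 1681 = 41².
1706 = 5² + 41² = 25 + 1681 ✓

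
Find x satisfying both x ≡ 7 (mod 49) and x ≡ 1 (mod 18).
595

Using Chinese Remainder Theorem:
M = 49 × 18 = 882
M1 = 18, M2 = 49
y1 = 18^(-1) mod 49 = 30
y2 = 49^(-1) mod 18 = 7
x = (7×18×30 + 1×49×7) mod 882 = 595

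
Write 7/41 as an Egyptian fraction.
1/6 + 1/246

Greedy algorithm:
7/41: ceiling(41/7) = 6, use 1/6
1/246: ceiling(246/1) = 246, use 1/246
Result: 7/41 = 1/6 + 1/246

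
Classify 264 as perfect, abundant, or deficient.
abundant

Proper divisors of 264: sum = 1 + 2 + 3 + 4 + 6 + 8 + 11 + 12 + 22 + 24 + 33 + 44 + 66 + 88 + 132 = 456
Since 456 > 264, 264 is abundant.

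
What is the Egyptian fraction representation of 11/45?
1/5 + 1/23 + 1/1035

Greedy algorithm:
11/45: ceiling(45/11) = 5, use 1/5
2/45: ceiling(45/2) = 23, use 1/23
1/1035: ceiling(1035/1) = 1035, use 1/1035
Result: 11/45 = 1/5 + 1/23 + 1/1035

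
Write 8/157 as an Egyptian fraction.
1/20 + 1/1047 + 1/3287580

Greedy algorithm:
8/157: ceiling(157/8) = 20, use 1/20
3/3140: ceiling(3140/3) = 1047, use 1/1047
1/3287580: ceiling(3287580/1) = 3287580, use 1/3287580
Result: 8/157 = 1/20 + 1/1047 + 1/3287580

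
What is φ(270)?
72

270 = 2 × 3^3 × 5
φ(n) = n × ∏(1 - 1/p) for each prime p dividing n
φ(270) = 270 × (1 - 1/2) × (1 - 1/3) × (1 - 1/5) = 72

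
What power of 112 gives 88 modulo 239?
78

Baby-step giant-step with step n = ⌈√239⌉ = 16.
Baby steps 112^j mod 239 (j:value) for j=0..15: 0:1, 1:112, 2:116, 3:86, 4:72, 5:177, 6:226, 7:217, 8:165, 9:77, 10:20, 11:89, 12:169, 13:47, 14:6, 15:194.
Giant-step multiplier: 112^(-16) ≡ 112^(238-16) = 112^222 ≡ 91 (mod 239).
Giant steps γ_i = 88·91^i mod 239: γ_0=88, γ_1=121, γ_2=17, γ_3=113, γ_4=6 (in table at j=14).
x = i·n + j = 4·16 + 14 = 78.
Check: 112^78 ≡ 88 (mod 239).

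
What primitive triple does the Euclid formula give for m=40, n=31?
(639, 2480, 2561)

Euclid's formula: a = m² - n², b = 2mn, c = m² + n²
m = 40, n = 31
a = 40² - 31² = 1600 - 961 = 639
b = 2 × 40 × 31 = 2480
c = 40² + 31² = 1600 + 961 = 2561
Verification: 639² + 2480² = 408321 + 6150400 = 6558721 = 2561² ✓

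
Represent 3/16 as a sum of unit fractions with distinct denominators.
1/6 + 1/48

Greedy algorithm:
3/16: ceiling(16/3) = 6, use 1/6
1/48: ceiling(48/1) = 48, use 1/48
Result: 3/16 = 1/6 + 1/48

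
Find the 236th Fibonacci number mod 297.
96

Matrix identity: Q^n = [[F_(n+1), F_n], [F_n, F_(n-1)]] with Q = [[1,1],[1,0]].
n = 236 = 11101100₂. Square-and-multiply, entries mod 297:
Q^1 = [[1,1],[1,0]]
Q^3 = (Q^1)²·Q = [[3,2],[2,1]]
Q^7 = (Q^3)²·Q = [[21,13],[13,8]]
Q^14 = (Q^7)² = [[16,80],[80,233]]
Q^29 = (Q^14)²·Q = [[143,122],[122,21]]
Q^59 = (Q^29)²·Q = [[99,287],[287,109]]
Q^118 = (Q^59)² = [[100,296],[296,101]]
Q^236 = (Q^118)² = [[200,96],[96,104]]
F_236 mod 297 = Q^236[0][1] = 96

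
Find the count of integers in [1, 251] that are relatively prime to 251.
250

251 = 251
φ(n) = n × ∏(1 - 1/p) for each prime p dividing n
φ(251) = 251 × (1 - 1/251) = 250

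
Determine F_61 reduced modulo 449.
104

Matrix identity: Q^n = [[F_(n+1), F_n], [F_n, F_(n-1)]] with Q = [[1,1],[1,0]].
n = 61 = 111101₂. Square-and-multiply, entries mod 449:
Q^1 = [[1,1],[1,0]]
Q^3 = (Q^1)²·Q = [[3,2],[2,1]]
Q^7 = (Q^3)²·Q = [[21,13],[13,8]]
Q^15 = (Q^7)²·Q = [[89,161],[161,377]]
Q^30 = (Q^15)² = [[167,43],[43,124]]
Q^61 = (Q^30)²·Q = [[45,104],[104,390]]
F_61 mod 449 = Q^61[0][1] = 104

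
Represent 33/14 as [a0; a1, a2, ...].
[2; 2, 1, 4]

Euclidean algorithm steps:
33 = 2 × 14 + 5
14 = 2 × 5 + 4
5 = 1 × 4 + 1
4 = 4 × 1 + 0
Continued fraction: [2; 2, 1, 4]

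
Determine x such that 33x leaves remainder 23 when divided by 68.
x ≡ 11 (mod 68)

gcd(33, 68) = 1, which divides 23, so solutions exist.
Find 33^(-1) mod 68 by the extended Euclidean algorithm:
68 = 2 × 33 + 2  ⟹  2 = (1)·68 + (-2)·33
33 = 16 × 2 + 1  ⟹  1 = (-16)·68 + (33)·33
So (33)·33 ≡ 1 (mod 68), i.e. 33^(-1) ≡ 33 (mod 68).
x ≡ 33 × 23 = 759 ≡ 11 (mod 68).
Check: 33 × 11 = 363 ≡ 23 (mod 68).
Unique solution: x ≡ 11 (mod 68)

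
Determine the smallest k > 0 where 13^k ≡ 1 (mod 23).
11

23 is prime, so ord(13) divides φ(23) = 22.
Divisors of 22: 1, 2, 11, 22.
Repeated squaring: 13^1 ≡ 13, 13^2 ≡ 8, 13^4 ≡ 18, 13^8 ≡ 2, 13^16 ≡ 4 (mod 23).
Test 13^d mod 23 for each divisor d in increasing order:
13^1 ≡ 13
13^2 ≡ 8
13^11 = 13^8·13^2·13^1 ≡ 1  ← first divisor giving 1
The order is 11.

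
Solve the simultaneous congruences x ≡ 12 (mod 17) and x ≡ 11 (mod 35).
46

Using Chinese Remainder Theorem:
M = 17 × 35 = 595
M1 = 35, M2 = 17
y1 = 35^(-1) mod 17 = 1
y2 = 17^(-1) mod 35 = 33
x = (12×35×1 + 11×17×33) mod 595 = 46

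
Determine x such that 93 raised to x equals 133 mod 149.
122

Baby-step giant-step with step n = ⌈√149⌉ = 13.
Baby steps 93^j mod 149 (j:value) for j=0..12: 0:1, 1:93, 2:7, 3:55, 4:49, 5:87, 6:45, 7:13, 8:17, 9:91, 10:119, 11:41, 12:88.
Giant-step multiplier: 93^(-13) ≡ 93^(148-13) = 93^135 ≡ 27 (mod 149).
Giant steps γ_i = 133·27^i mod 149: γ_0=133, γ_1=15, γ_2=107, γ_3=58, γ_4=76, γ_5=115, γ_6=125, γ_7=97, γ_8=86, γ_9=87 (in table at j=5).
x = i·n + j = 9·13 + 5 = 122.
Check: 93^122 ≡ 133 (mod 149).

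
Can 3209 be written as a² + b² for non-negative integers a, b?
20² + 53² (a=20, b=53)

Factorization: 3209 = 3209
By Fermat: n is sum of two squares iff every prime p ≡ 3 (mod 4) appears to even power.
All primes ≡ 3 (mod 4) appear to even power.
Search a = 0, 1, 2, … for 3209 - a² a perfect square: first hit at a = 20: 3209 - 400 = 2809 = 53².
3209 = 20² + 53² = 400 + 2809 ✓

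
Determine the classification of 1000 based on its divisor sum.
abundant

Proper divisors of 1000: sum = 1 + 2 + 4 + 5 + 8 + 10 + 20 + 25 + 40 + 50 + 100 + 125 + 200 + 250 + 500 = 1340
Since 1340 > 1000, 1000 is abundant.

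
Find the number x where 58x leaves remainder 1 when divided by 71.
60

gcd(58, 71) = 1, so the inverse exists.
Extended Euclidean algorithm on (71, 58):
71 = 1 × 58 + 13  ⟹  13 = (1)·71 + (-1)·58
58 = 4 × 13 + 6  ⟹  6 = (-4)·71 + (5)·58
13 = 2 × 6 + 1  ⟹  1 = (9)·71 + (-11)·58
So (-11)·58 ≡ 1 (mod 71), i.e. 58^(-1) ≡ -11 ≡ 60 (mod 71).
Check: 58 × 60 = 3480 ≡ 1 (mod 71)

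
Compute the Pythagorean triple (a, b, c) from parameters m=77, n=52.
(3225, 8008, 8633)

Euclid's formula: a = m² - n², b = 2mn, c = m² + n²
m = 77, n = 52
a = 77² - 52² = 5929 - 2704 = 3225
b = 2 × 77 × 52 = 8008
c = 77² + 52² = 5929 + 2704 = 8633
Verification: 3225² + 8008² = 10400625 + 64128064 = 74528689 = 8633² ✓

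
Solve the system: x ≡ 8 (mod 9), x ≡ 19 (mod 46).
341

Using Chinese Remainder Theorem:
M = 9 × 46 = 414
M1 = 46, M2 = 9
y1 = 46^(-1) mod 9 = 1
y2 = 9^(-1) mod 46 = 41
x = (8×46×1 + 19×9×41) mod 414 = 341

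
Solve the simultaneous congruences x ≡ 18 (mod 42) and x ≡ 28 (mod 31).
648

Using Chinese Remainder Theorem:
M = 42 × 31 = 1302
M1 = 31, M2 = 42
y1 = 31^(-1) mod 42 = 19
y2 = 42^(-1) mod 31 = 17
x = (18×31×19 + 28×42×17) mod 1302 = 648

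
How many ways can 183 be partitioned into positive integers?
896684817527

p(n) counts ways to write n as a sum of positive integers (order ignored).
Euler's pentagonal recurrence: p(k) = p(k-1) + p(k-2) - p(k-5) - p(k-7) + p(k-12) + p(k-15) - ... (offsets j(3j∓1)/2, signs ++--, p(0)=1, p(<0)=0).
DP table for k = 0..182: p(0)=1, p(1)=1, p(2)=2, p(3)=3, p(4)=5, p(5)=7, p(6)=11, p(7)=15, p(8)=22, p(9)=30, p(10)=42, p(11)=56, p(12)=77, p(13)=101, p(14)=135, p(15)=176, p(16)=231, p(17)=297, p(18)=385, p(19)=490, p(20)=627, p(21)=792, p(22)=1002, p(23)=1255, p(24)=1575, p(25)=1958, p(26)=2436, p(27)=3010, p(28)=3718, p(29)=4565, p(30)=5604, p(31)=6842, p(32)=8349, p(33)=10143, p(34)=12310, p(35)=14883, p(36)=17977, p(37)=21637, p(38)=26015, p(39)=31185, p(40)=37338, p(41)=44583, p(42)=53174, p(43)=63261, p(44)=75175, p(45)=89134, p(46)=105558, p(47)=124754, p(48)=147273, p(49)=173525, p(50)=204226, p(51)=239943, p(52)=281589, p(53)=329931, p(54)=386155, p(55)=451276, p(56)=526823, p(57)=614154, p(58)=715220, p(59)=831820, p(60)=966467, p(61)=1121505, p(62)=1300156, p(63)=1505499, p(64)=1741630, p(65)=2012558, p(66)=2323520, p(67)=2679689, p(68)=3087735, p(69)=3554345, p(70)=4087968, p(71)=4697205, p(72)=5392783, p(73)=6185689, p(74)=7089500, p(75)=8118264, p(76)=9289091, p(77)=10619863, p(78)=12132164, p(79)=13848650, p(80)=15796476, p(81)=18004327, p(82)=20506255, p(83)=23338469, p(84)=26543660, p(85)=30167357, p(86)=34262962, p(87)=38887673, p(88)=44108109, p(89)=49995925, p(90)=56634173, p(91)=64112359, p(92)=72533807, p(93)=82010177, p(94)=92669720, p(95)=104651419, p(96)=118114304, p(97)=133230930, p(98)=150198136, p(99)=169229875, p(100)=190569292, p(101)=214481126, p(102)=241265379, p(103)=271248950, p(104)=304801365, p(105)=342325709, p(106)=384276336, p(107)=431149389, p(108)=483502844, p(109)=541946240, p(110)=607163746, p(111)=679903203, p(112)=761002156, p(113)=851376628, p(114)=952050665, p(115)=1064144451, p(116)=1188908248, p(117)=1327710076, p(118)=1482074143, p(119)=1653668665, p(120)=1844349560, p(121)=2056148051, p(122)=2291320912, p(123)=2552338241, p(124)=2841940500, p(125)=3163127352, p(126)=3519222692, p(127)=3913864295, p(128)=4351078600, p(129)=4835271870, p(130)=5371315400, p(131)=5964539504, p(132)=6620830889, p(133)=7346629512, p(134)=8149040695, p(135)=9035836076, p(136)=10015581680, p(137)=11097645016, p(138)=12292341831, p(139)=13610949895, p(140)=15065878135, p(141)=16670689208, p(142)=18440293320, p(143)=20390982757, p(144)=22540654445, p(145)=24908858009, p(146)=27517052599, p(147)=30388671978, p(148)=33549419497, p(149)=37027355200, p(150)=40853235313, p(151)=45060624582, p(152)=49686288421, p(153)=54770336324, p(154)=60356673280, p(155)=66493182097, p(156)=73232243759, p(157)=80630964769, p(158)=88751778802, p(159)=97662728555, p(160)=107438159466, p(161)=118159068427, p(162)=129913904637, p(163)=142798995930, p(164)=156919475295, p(165)=172389800255, p(166)=189334822579, p(167)=207890420102, p(168)=228204732751, p(169)=250438925115, p(170)=274768617130, p(171)=301384802048, p(172)=330495499613, p(173)=362326859895, p(174)=397125074750, p(175)=435157697830, p(176)=476715857290, p(177)=522115831195, p(178)=571701605655, p(179)=625846753120, p(180)=684957390936, p(181)=749474411781, p(182)=819876908323.
Final step: p(183) = p(182) + p(181) - p(178) - p(176) + p(171) + p(168) - p(161) - p(157) + p(148) + p(143) - p(132) - p(126) + p(113) + p(106) - p(91) - p(83) + p(66) + p(57) - p(38) - p(28) + p(7)
= 819876908323 + 749474411781 - 571701605655 - 476715857290 + 301384802048 + 228204732751 - 118159068427 - 80630964769 + 33549419497 + 20390982757 - 6620830889 - 3519222692 + 851376628 + 384276336 - 64112359 - 23338469 + 2323520 + 614154 - 26015 - 3718 + 15
= 896684817527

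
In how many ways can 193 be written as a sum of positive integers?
2168627105469

p(n) counts ways to write n as a sum of positive integers (order ignored).
Euler's pentagonal recurrence: p(k) = p(k-1) + p(k-2) - p(k-5) - p(k-7) + p(k-12) + p(k-15) - ... (offsets j(3j∓1)/2, signs ++--, p(0)=1, p(<0)=0).
DP table for k = 0..192: p(0)=1, p(1)=1, p(2)=2, p(3)=3, p(4)=5, p(5)=7, p(6)=11, p(7)=15, p(8)=22, p(9)=30, p(10)=42, p(11)=56, p(12)=77, p(13)=101, p(14)=135, p(15)=176, p(16)=231, p(17)=297, p(18)=385, p(19)=490, p(20)=627, p(21)=792, p(22)=1002, p(23)=1255, p(24)=1575, p(25)=1958, p(26)=2436, p(27)=3010, p(28)=3718, p(29)=4565, p(30)=5604, p(31)=6842, p(32)=8349, p(33)=10143, p(34)=12310, p(35)=14883, p(36)=17977, p(37)=21637, p(38)=26015, p(39)=31185, p(40)=37338, p(41)=44583, p(42)=53174, p(43)=63261, p(44)=75175, p(45)=89134, p(46)=105558, p(47)=124754, p(48)=147273, p(49)=173525, p(50)=204226, p(51)=239943, p(52)=281589, p(53)=329931, p(54)=386155, p(55)=451276, p(56)=526823, p(57)=614154, p(58)=715220, p(59)=831820, p(60)=966467, p(61)=1121505, p(62)=1300156, p(63)=1505499, p(64)=1741630, p(65)=2012558, p(66)=2323520, p(67)=2679689, p(68)=3087735, p(69)=3554345, p(70)=4087968, p(71)=4697205, p(72)=5392783, p(73)=6185689, p(74)=7089500, p(75)=8118264, p(76)=9289091, p(77)=10619863, p(78)=12132164, p(79)=13848650, p(80)=15796476, p(81)=18004327, p(82)=20506255, p(83)=23338469, p(84)=26543660, p(85)=30167357, p(86)=34262962, p(87)=38887673, p(88)=44108109, p(89)=49995925, p(90)=56634173, p(91)=64112359, p(92)=72533807, p(93)=82010177, p(94)=92669720, p(95)=104651419, p(96)=118114304, p(97)=133230930, p(98)=150198136, p(99)=169229875, p(100)=190569292, p(101)=214481126, p(102)=241265379, p(103)=271248950, p(104)=304801365, p(105)=342325709, p(106)=384276336, p(107)=431149389, p(108)=483502844, p(109)=541946240, p(110)=607163746, p(111)=679903203, p(112)=761002156, p(113)=851376628, p(114)=952050665, p(115)=1064144451, p(116)=1188908248, p(117)=1327710076, p(118)=1482074143, p(119)=1653668665, p(120)=1844349560, p(121)=2056148051, p(122)=2291320912, p(123)=2552338241, p(124)=2841940500, p(125)=3163127352, p(126)=3519222692, p(127)=3913864295, p(128)=4351078600, p(129)=4835271870, p(130)=5371315400, p(131)=5964539504, p(132)=6620830889, p(133)=7346629512, p(134)=8149040695, p(135)=9035836076, p(136)=10015581680, p(137)=11097645016, p(138)=12292341831, p(139)=13610949895, p(140)=15065878135, p(141)=16670689208, p(142)=18440293320, p(143)=20390982757, p(144)=22540654445, p(145)=24908858009, p(146)=27517052599, p(147)=30388671978, p(148)=33549419497, p(149)=37027355200, p(150)=40853235313, p(151)=45060624582, p(152)=49686288421, p(153)=54770336324, p(154)=60356673280, p(155)=66493182097, p(156)=73232243759, p(157)=80630964769, p(158)=88751778802, p(159)=97662728555, p(160)=107438159466, p(161)=118159068427, p(162)=129913904637, p(163)=142798995930, p(164)=156919475295, p(165)=172389800255, p(166)=189334822579, p(167)=207890420102, p(168)=228204732751, p(169)=250438925115, p(170)=274768617130, p(171)=301384802048, p(172)=330495499613, p(173)=362326859895, p(174)=397125074750, p(175)=435157697830, p(176)=476715857290, p(177)=522115831195, p(178)=571701605655, p(179)=625846753120, p(180)=684957390936, p(181)=749474411781, p(182)=819876908323, p(183)=896684817527, p(184)=980462880430, p(185)=1071823774337, p(186)=1171432692373, p(187)=1280011042268, p(188)=1398341745571, p(189)=1527273599625, p(190)=1667727404093, p(191)=1820701100652, p(192)=1987276856363.
Final step: p(193) = p(192) + p(191) - p(188) - p(186) + p(181) + p(178) - p(171) - p(167) + p(158) + p(153) - p(142) - p(136) + p(123) + p(116) - p(101) - p(93) + p(76) + p(67) - p(48) - p(38) + p(17) + p(6)
= 1987276856363 + 1820701100652 - 1398341745571 - 1171432692373 + 749474411781 + 571701605655 - 301384802048 - 207890420102 + 88751778802 + 54770336324 - 18440293320 - 10015581680 + 2552338241 + 1188908248 - 214481126 - 82010177 + 9289091 + 2679689 - 147273 - 26015 + 297 + 11
= 2168627105469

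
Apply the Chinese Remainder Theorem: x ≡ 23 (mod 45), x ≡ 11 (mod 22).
473

Using Chinese Remainder Theorem:
M = 45 × 22 = 990
M1 = 22, M2 = 45
y1 = 22^(-1) mod 45 = 43
y2 = 45^(-1) mod 22 = 1
x = (23×22×43 + 11×45×1) mod 990 = 473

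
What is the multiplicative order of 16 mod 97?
12

97 is prime, so ord(16) divides φ(97) = 96.
Divisors of 96: 1, 2, 3, 4, 6, 8, 12, 16, 24, 32, 48, 96.
Repeated squaring: 16^1 ≡ 16, 16^2 ≡ 62, 16^4 ≡ 61, 16^8 ≡ 35, 16^16 ≡ 61, 16^32 ≡ 35, 16^64 ≡ 61 (mod 97).
Test 16^d mod 97 for each divisor d in increasing order:
16^1 ≡ 16
16^2 ≡ 62
16^3 = 16^2·16^1 ≡ 22
16^4 ≡ 61
16^6 = 16^4·16^2 ≡ 96
16^8 ≡ 35
16^12 = 16^8·16^4 ≡ 1  ← first divisor giving 1
The order is 12.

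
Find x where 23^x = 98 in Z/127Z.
116

Baby-step giant-step with step n = ⌈√127⌉ = 12.
Baby steps 23^j mod 127 (j:value) for j=0..11: 0:1, 1:23, 2:21, 3:102, 4:60, 5:110, 6:117, 7:24, 8:44, 9:123, 10:35, 11:43.
Giant-step multiplier: 23^(-12) ≡ 23^(126-12) = 23^114 ≡ 47 (mod 127).
Giant steps γ_i = 98·47^i mod 127: γ_0=98, γ_1=34, γ_2=74, γ_3=49, γ_4=17, γ_5=37, γ_6=88, γ_7=72, γ_8=82, γ_9=44 (in table at j=8).
x = i·n + j = 9·12 + 8 = 116.
Check: 23^116 ≡ 98 (mod 127).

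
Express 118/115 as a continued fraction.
[1; 38, 3]

Euclidean algorithm steps:
118 = 1 × 115 + 3
115 = 38 × 3 + 1
3 = 3 × 1 + 0
Continued fraction: [1; 38, 3]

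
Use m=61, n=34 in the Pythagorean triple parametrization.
(2565, 4148, 4877)

Euclid's formula: a = m² - n², b = 2mn, c = m² + n²
m = 61, n = 34
a = 61² - 34² = 3721 - 1156 = 2565
b = 2 × 61 × 34 = 4148
c = 61² + 34² = 3721 + 1156 = 4877
Verification: 2565² + 4148² = 6579225 + 17205904 = 23785129 = 4877² ✓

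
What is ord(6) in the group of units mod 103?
102

103 is prime, so ord(6) divides φ(103) = 102.
Divisors of 102: 1, 2, 3, 6, 17, 34, 51, 102.
Repeated squaring: 6^1 ≡ 6, 6^2 ≡ 36, 6^4 ≡ 60, 6^8 ≡ 98, 6^16 ≡ 25, 6^32 ≡ 7, 6^64 ≡ 49 (mod 103).
Test 6^d mod 103 for each divisor d in increasing order:
6^1 ≡ 6
6^2 ≡ 36
6^3 = 6^2·6^1 ≡ 10
6^6 = 6^4·6^2 ≡ 100
6^17 = 6^16·6^1 ≡ 47
6^34 = 6^32·6^2 ≡ 46
6^51 = 6^32·6^16·6^2·6^1 ≡ 102
6^102 = 6^64·6^32·6^4·6^2 ≡ 1  ← first divisor giving 1
The order is 102.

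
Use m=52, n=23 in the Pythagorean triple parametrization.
(2175, 2392, 3233)

Euclid's formula: a = m² - n², b = 2mn, c = m² + n²
m = 52, n = 23
a = 52² - 23² = 2704 - 529 = 2175
b = 2 × 52 × 23 = 2392
c = 52² + 23² = 2704 + 529 = 3233
Verification: 2175² + 2392² = 4730625 + 5721664 = 10452289 = 3233² ✓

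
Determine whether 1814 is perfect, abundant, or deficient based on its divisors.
deficient

Proper divisors of 1814: sum = 1 + 2 + 907 = 910
Since 910 < 1814, 1814 is deficient.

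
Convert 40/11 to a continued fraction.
[3; 1, 1, 1, 3]

Euclidean algorithm steps:
40 = 3 × 11 + 7
11 = 1 × 7 + 4
7 = 1 × 4 + 3
4 = 1 × 3 + 1
3 = 3 × 1 + 0
Continued fraction: [3; 1, 1, 1, 3]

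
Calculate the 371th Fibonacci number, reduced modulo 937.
119

Matrix identity: Q^n = [[F_(n+1), F_n], [F_n, F_(n-1)]] with Q = [[1,1],[1,0]].
n = 371 = 101110011₂. Square-and-multiply, entries mod 937:
Q^1 = [[1,1],[1,0]]
Q^2 = (Q^1)² = [[2,1],[1,1]]
Q^5 = (Q^2)²·Q = [[8,5],[5,3]]
Q^11 = (Q^5)²·Q = [[144,89],[89,55]]
Q^23 = (Q^11)²·Q = [[455,547],[547,845]]
Q^46 = (Q^23)² = [[254,854],[854,337]]
Q^92 = (Q^46)² = [[193,608],[608,522]]
Q^185 = (Q^92)²·Q = [[207,255],[255,889]]
Q^371 = (Q^185)²·Q = [[373,119],[119,254]]
F_371 mod 937 = Q^371[0][1] = 119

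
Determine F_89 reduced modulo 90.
49

Matrix identity: Q^n = [[F_(n+1), F_n], [F_n, F_(n-1)]] with Q = [[1,1],[1,0]].
n = 89 = 1011001₂. Square-and-multiply, entries mod 90:
Q^1 = [[1,1],[1,0]]
Q^2 = (Q^1)² = [[2,1],[1,1]]
Q^5 = (Q^2)²·Q = [[8,5],[5,3]]
Q^11 = (Q^5)²·Q = [[54,89],[89,55]]
Q^22 = (Q^11)² = [[37,71],[71,56]]
Q^44 = (Q^22)² = [[20,33],[33,77]]
Q^89 = (Q^44)²·Q = [[10,49],[49,51]]
F_89 mod 90 = Q^89[0][1] = 49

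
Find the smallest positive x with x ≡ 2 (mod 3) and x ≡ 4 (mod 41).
86

Using Chinese Remainder Theorem:
M = 3 × 41 = 123
M1 = 41, M2 = 3
y1 = 41^(-1) mod 3 = 2
y2 = 3^(-1) mod 41 = 14
x = (2×41×2 + 4×3×14) mod 123 = 86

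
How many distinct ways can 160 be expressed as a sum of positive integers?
107438159466

p(n) counts ways to write n as a sum of positive integers (order ignored).
Euler's pentagonal recurrence: p(k) = p(k-1) + p(k-2) - p(k-5) - p(k-7) + p(k-12) + p(k-15) - ... (offsets j(3j∓1)/2, signs ++--, p(0)=1, p(<0)=0).
DP table for k = 0..159: p(0)=1, p(1)=1, p(2)=2, p(3)=3, p(4)=5, p(5)=7, p(6)=11, p(7)=15, p(8)=22, p(9)=30, p(10)=42, p(11)=56, p(12)=77, p(13)=101, p(14)=135, p(15)=176, p(16)=231, p(17)=297, p(18)=385, p(19)=490, p(20)=627, p(21)=792, p(22)=1002, p(23)=1255, p(24)=1575, p(25)=1958, p(26)=2436, p(27)=3010, p(28)=3718, p(29)=4565, p(30)=5604, p(31)=6842, p(32)=8349, p(33)=10143, p(34)=12310, p(35)=14883, p(36)=17977, p(37)=21637, p(38)=26015, p(39)=31185, p(40)=37338, p(41)=44583, p(42)=53174, p(43)=63261, p(44)=75175, p(45)=89134, p(46)=105558, p(47)=124754, p(48)=147273, p(49)=173525, p(50)=204226, p(51)=239943, p(52)=281589, p(53)=329931, p(54)=386155, p(55)=451276, p(56)=526823, p(57)=614154, p(58)=715220, p(59)=831820, p(60)=966467, p(61)=1121505, p(62)=1300156, p(63)=1505499, p(64)=1741630, p(65)=2012558, p(66)=2323520, p(67)=2679689, p(68)=3087735, p(69)=3554345, p(70)=4087968, p(71)=4697205, p(72)=5392783, p(73)=6185689, p(74)=7089500, p(75)=8118264, p(76)=9289091, p(77)=10619863, p(78)=12132164, p(79)=13848650, p(80)=15796476, p(81)=18004327, p(82)=20506255, p(83)=23338469, p(84)=26543660, p(85)=30167357, p(86)=34262962, p(87)=38887673, p(88)=44108109, p(89)=49995925, p(90)=56634173, p(91)=64112359, p(92)=72533807, p(93)=82010177, p(94)=92669720, p(95)=104651419, p(96)=118114304, p(97)=133230930, p(98)=150198136, p(99)=169229875, p(100)=190569292, p(101)=214481126, p(102)=241265379, p(103)=271248950, p(104)=304801365, p(105)=342325709, p(106)=384276336, p(107)=431149389, p(108)=483502844, p(109)=541946240, p(110)=607163746, p(111)=679903203, p(112)=761002156, p(113)=851376628, p(114)=952050665, p(115)=1064144451, p(116)=1188908248, p(117)=1327710076, p(118)=1482074143, p(119)=1653668665, p(120)=1844349560, p(121)=2056148051, p(122)=2291320912, p(123)=2552338241, p(124)=2841940500, p(125)=3163127352, p(126)=3519222692, p(127)=3913864295, p(128)=4351078600, p(129)=4835271870, p(130)=5371315400, p(131)=5964539504, p(132)=6620830889, p(133)=7346629512, p(134)=8149040695, p(135)=9035836076, p(136)=10015581680, p(137)=11097645016, p(138)=12292341831, p(139)=13610949895, p(140)=15065878135, p(141)=16670689208, p(142)=18440293320, p(143)=20390982757, p(144)=22540654445, p(145)=24908858009, p(146)=27517052599, p(147)=30388671978, p(148)=33549419497, p(149)=37027355200, p(150)=40853235313, p(151)=45060624582, p(152)=49686288421, p(153)=54770336324, p(154)=60356673280, p(155)=66493182097, p(156)=73232243759, p(157)=80630964769, p(158)=88751778802, p(159)=97662728555.
Final step: p(160) = p(159) + p(158) - p(155) - p(153) + p(148) + p(145) - p(138) - p(134) + p(125) + p(120) - p(109) - p(103) + p(90) + p(83) - p(68) - p(60) + p(43) + p(34) - p(15) - p(5)
= 97662728555 + 88751778802 - 66493182097 - 54770336324 + 33549419497 + 24908858009 - 12292341831 - 8149040695 + 3163127352 + 1844349560 - 541946240 - 271248950 + 56634173 + 23338469 - 3087735 - 966467 + 63261 + 12310 - 176 - 7
= 107438159466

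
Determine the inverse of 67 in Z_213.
124

gcd(67, 213) = 1, so the inverse exists.
Extended Euclidean algorithm on (213, 67):
213 = 3 × 67 + 12  ⟹  12 = (1)·213 + (-3)·67
67 = 5 × 12 + 7  ⟹  7 = (-5)·213 + (16)·67
12 = 1 × 7 + 5  ⟹  5 = (6)·213 + (-19)·67
7 = 1 × 5 + 2  ⟹  2 = (-11)·213 + (35)·67
5 = 2 × 2 + 1  ⟹  1 = (28)·213 + (-89)·67
So (-89)·67 ≡ 1 (mod 213), i.e. 67^(-1) ≡ -89 ≡ 124 (mod 213).
Check: 67 × 124 = 8308 ≡ 1 (mod 213)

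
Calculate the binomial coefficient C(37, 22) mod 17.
0

Using Lucas' theorem:
Write n=37 and k=22 in base 17:
n in base 17: [2, 3]
k in base 17: [1, 5]
C(37,22) mod 17 = ∏ C(n_i, k_i) mod 17
Digit binomials (mod 17): C(2,1) = 2; C(3,5) = 0 (k_i > n_i)
Product: 2 × 0 = 0 ≡ 0 (mod 17)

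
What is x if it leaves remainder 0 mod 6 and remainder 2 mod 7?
30

Using Chinese Remainder Theorem:
M = 6 × 7 = 42
M1 = 7, M2 = 6
y1 = 7^(-1) mod 6 = 1
y2 = 6^(-1) mod 7 = 6
x = (0×7×1 + 2×6×6) mod 42 = 30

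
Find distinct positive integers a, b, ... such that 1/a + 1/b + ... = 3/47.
1/16 + 1/752

Greedy algorithm:
3/47: ceiling(47/3) = 16, use 1/16
1/752: ceiling(752/1) = 752, use 1/752
Result: 3/47 = 1/16 + 1/752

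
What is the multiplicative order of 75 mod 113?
112

113 is prime, so ord(75) divides φ(113) = 112.
Divisors of 112: 1, 2, 4, 7, 8, 14, 16, 28, 56, 112.
Repeated squaring: 75^1 ≡ 75, 75^2 ≡ 88, 75^4 ≡ 60, 75^8 ≡ 97, 75^16 ≡ 30, 75^32 ≡ 109, 75^64 ≡ 16 (mod 113).
Test 75^d mod 113 for each divisor d in increasing order:
75^1 ≡ 75
75^2 ≡ 88
75^4 ≡ 60
75^7 = 75^4·75^2·75^1 ≡ 48
75^8 ≡ 97
75^14 = 75^8·75^4·75^2 ≡ 44
75^16 ≡ 30
75^28 = 75^16·75^8·75^4 ≡ 15
75^56 = 75^32·75^16·75^8 ≡ 112
75^112 = 75^64·75^32·75^16 ≡ 1  ← first divisor giving 1
The order is 112.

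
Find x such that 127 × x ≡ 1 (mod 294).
169

gcd(127, 294) = 1, so the inverse exists.
Extended Euclidean algorithm on (294, 127):
294 = 2 × 127 + 40  ⟹  40 = (1)·294 + (-2)·127
127 = 3 × 40 + 7  ⟹  7 = (-3)·294 + (7)·127
40 = 5 × 7 + 5  ⟹  5 = (16)·294 + (-37)·127
7 = 1 × 5 + 2  ⟹  2 = (-19)·294 + (44)·127
5 = 2 × 2 + 1  ⟹  1 = (54)·294 + (-125)·127
So (-125)·127 ≡ 1 (mod 294), i.e. 127^(-1) ≡ -125 ≡ 169 (mod 294).
Check: 127 × 169 = 21463 ≡ 1 (mod 294)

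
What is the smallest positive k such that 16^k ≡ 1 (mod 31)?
5

31 is prime, so ord(16) divides φ(31) = 30.
Divisors of 30: 1, 2, 3, 5, 6, 10, 15, 30.
Repeated squaring: 16^1 ≡ 16, 16^2 ≡ 8, 16^4 ≡ 2, 16^8 ≡ 4, 16^16 ≡ 16 (mod 31).
Test 16^d mod 31 for each divisor d in increasing order:
16^1 ≡ 16
16^2 ≡ 8
16^3 = 16^2·16^1 ≡ 4
16^5 = 16^4·16^1 ≡ 1  ← first divisor giving 1
The order is 5.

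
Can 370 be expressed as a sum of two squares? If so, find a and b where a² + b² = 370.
3² + 19² (a=3, b=19)

Factorization: 370 = 2 × 5 × 37
By Fermat: n is sum of two squares iff every prime p ≡ 3 (mod 4) appears to even power.
All primes ≡ 3 (mod 4) appear to even power.
Search a = 0, 1, 2, … for 370 - a² a perfect square: first hit at a = 3: 370 - 9 = 361 = 19².
370 = 3² + 19² = 9 + 361 ✓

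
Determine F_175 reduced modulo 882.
85

Matrix identity: Q^n = [[F_(n+1), F_n], [F_n, F_(n-1)]] with Q = [[1,1],[1,0]].
n = 175 = 10101111₂. Square-and-multiply, entries mod 882:
Q^1 = [[1,1],[1,0]]
Q^2 = (Q^1)² = [[2,1],[1,1]]
Q^5 = (Q^2)²·Q = [[8,5],[5,3]]
Q^10 = (Q^5)² = [[89,55],[55,34]]
Q^21 = (Q^10)²·Q = [[71,362],[362,591]]
Q^43 = (Q^21)²·Q = [[879,257],[257,622]]
Q^87 = (Q^43)²·Q = [[231,790],[790,323]]
Q^175 = (Q^87)²·Q = [[273,85],[85,188]]
F_175 mod 882 = Q^175[0][1] = 85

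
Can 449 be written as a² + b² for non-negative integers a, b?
7² + 20² (a=7, b=20)

Factorization: 449 = 449
By Fermat: n is sum of two squares iff every prime p ≡ 3 (mod 4) appears to even power.
All primes ≡ 3 (mod 4) appear to even power.
Search a = 0, 1, 2, … for 449 - a² a perfect square: first hit at a = 7: 449 - 49 = 400 = 20².
449 = 7² + 20² = 49 + 400 ✓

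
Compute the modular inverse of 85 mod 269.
19

gcd(85, 269) = 1, so the inverse exists.
Extended Euclidean algorithm on (269, 85):
269 = 3 × 85 + 14  ⟹  14 = (1)·269 + (-3)·85
85 = 6 × 14 + 1  ⟹  1 = (-6)·269 + (19)·85
So (19)·85 ≡ 1 (mod 269), i.e. 85^(-1) ≡ 19 (mod 269).
Check: 85 × 19 = 1615 ≡ 1 (mod 269)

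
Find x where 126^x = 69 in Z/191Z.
120

Baby-step giant-step with step n = ⌈√191⌉ = 14.
Baby steps 126^j mod 191 (j:value) for j=0..13: 0:1, 1:126, 2:23, 3:33, 4:147, 5:186, 6:134, 7:76, 8:26, 9:29, 10:25, 11:94, 12:2, 13:61.
Giant-step multiplier: 126^(-14) ≡ 126^(190-14) = 126^176 ≡ 54 (mod 191).
Giant steps γ_i = 69·54^i mod 191: γ_0=69, γ_1=97, γ_2=81, γ_3=172, γ_4=120, γ_5=177, γ_6=8, γ_7=50, γ_8=26 (in table at j=8).
x = i·n + j = 8·14 + 8 = 120.
Check: 126^120 ≡ 69 (mod 191).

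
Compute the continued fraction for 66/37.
[1; 1, 3, 1, 1, 1, 2]

Euclidean algorithm steps:
66 = 1 × 37 + 29
37 = 1 × 29 + 8
29 = 3 × 8 + 5
8 = 1 × 5 + 3
5 = 1 × 3 + 2
3 = 1 × 2 + 1
2 = 2 × 1 + 0
Continued fraction: [1; 1, 3, 1, 1, 1, 2]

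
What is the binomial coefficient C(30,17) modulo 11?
1

Using Lucas' theorem:
Write n=30 and k=17 in base 11:
n in base 11: [2, 8]
k in base 11: [1, 6]
C(30,17) mod 11 = ∏ C(n_i, k_i) mod 11
Digit binomials (mod 11): C(2,1) = 2; C(8,6) = 28 ≡ 6
Product: 2 × 6 = 12 ≡ 1 (mod 11)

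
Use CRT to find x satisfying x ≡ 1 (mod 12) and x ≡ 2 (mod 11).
13

Using Chinese Remainder Theorem:
M = 12 × 11 = 132
M1 = 11, M2 = 12
y1 = 11^(-1) mod 12 = 11
y2 = 12^(-1) mod 11 = 1
x = (1×11×11 + 2×12×1) mod 132 = 13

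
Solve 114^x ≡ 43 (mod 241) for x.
147

Baby-step giant-step with step n = ⌈√241⌉ = 16.
Baby steps 114^j mod 241 (j:value) for j=0..15: 0:1, 1:114, 2:223, 3:117, 4:83, 5:63, 6:193, 7:71, 8:141, 9:168, 10:113, 11:109, 12:135, 13:207, 14:221, 15:130.
Giant-step multiplier: 114^(-16) ≡ 114^(240-16) = 114^224 ≡ 160 (mod 241).
Giant steps γ_i = 43·160^i mod 241: γ_0=43, γ_1=132, γ_2=153, γ_3=139, γ_4=68, γ_5=35, γ_6=57, γ_7=203, γ_8=186, γ_9=117 (in table at j=3).
x = i·n + j = 9·16 + 3 = 147.
Check: 114^147 ≡ 43 (mod 241).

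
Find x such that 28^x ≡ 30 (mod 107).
78

Baby-step giant-step with step n = ⌈√107⌉ = 11.
Baby steps 28^j mod 107 (j:value) for j=0..10: 0:1, 1:28, 2:35, 3:17, 4:48, 5:60, 6:75, 7:67, 8:57, 9:98, 10:69.
Giant-step multiplier: 28^(-11) ≡ 28^(106-11) = 28^95 ≡ 18 (mod 107).
Giant steps γ_i = 30·18^i mod 107: γ_0=30, γ_1=5, γ_2=90, γ_3=15, γ_4=56, γ_5=45, γ_6=61, γ_7=28 (in table at j=1).
x = i·n + j = 7·11 + 1 = 78.
Check: 28^78 ≡ 30 (mod 107).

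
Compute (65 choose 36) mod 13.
0

Using Lucas' theorem:
Write n=65 and k=36 in base 13:
n in base 13: [5, 0]
k in base 13: [2, 10]
C(65,36) mod 13 = ∏ C(n_i, k_i) mod 13
Digit binomials (mod 13): C(5,2) = 10; C(0,10) = 0 (k_i > n_i)
Product: 10 × 0 = 0 ≡ 0 (mod 13)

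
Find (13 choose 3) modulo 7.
6

Using Lucas' theorem:
Write n=13 and k=3 in base 7:
n in base 7: [1, 6]
k in base 7: [0, 3]
C(13,3) mod 7 = ∏ C(n_i, k_i) mod 7
Digit binomials (mod 7): C(1,0) = 1; C(6,3) = 20 ≡ 6
Product: 1 × 6 = 6 ≡ 6 (mod 7)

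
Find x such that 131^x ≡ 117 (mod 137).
21

Baby-step giant-step with step n = ⌈√137⌉ = 12.
Baby steps 131^j mod 137 (j:value) for j=0..11: 0:1, 1:131, 2:36, 3:58, 4:63, 5:33, 6:76, 7:92, 8:133, 9:24, 10:130, 11:42.
Giant-step multiplier: 131^(-12) ≡ 131^(136-12) = 131^124 ≡ 81 (mod 137).
Giant steps γ_i = 117·81^i mod 137: γ_0=117, γ_1=24 (in table at j=9).
x = i·n + j = 1·12 + 9 = 21.
Check: 131^21 ≡ 117 (mod 137).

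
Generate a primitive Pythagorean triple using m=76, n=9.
(5695, 1368, 5857)

Euclid's formula: a = m² - n², b = 2mn, c = m² + n²
m = 76, n = 9
a = 76² - 9² = 5776 - 81 = 5695
b = 2 × 76 × 9 = 1368
c = 76² + 9² = 5776 + 81 = 5857
Verification: 5695² + 1368² = 32433025 + 1871424 = 34304449 = 5857² ✓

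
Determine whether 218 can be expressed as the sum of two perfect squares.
7² + 13² (a=7, b=13)

Factorization: 218 = 2 × 109
By Fermat: n is sum of two squares iff every prime p ≡ 3 (mod 4) appears to even power.
All primes ≡ 3 (mod 4) appear to even power.
Search a = 0, 1, 2, … for 218 - a² a perfect square: first hit at a = 7: 218 - 49 = 169 = 13².
218 = 7² + 13² = 49 + 169 ✓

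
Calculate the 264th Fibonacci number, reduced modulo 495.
333

Matrix identity: Q^n = [[F_(n+1), F_n], [F_n, F_(n-1)]] with Q = [[1,1],[1,0]].
n = 264 = 100001000₂. Square-and-multiply, entries mod 495:
Q^1 = [[1,1],[1,0]]
Q^2 = (Q^1)² = [[2,1],[1,1]]
Q^4 = (Q^2)² = [[5,3],[3,2]]
Q^8 = (Q^4)² = [[34,21],[21,13]]
Q^16 = (Q^8)² = [[112,492],[492,115]]
Q^33 = (Q^16)²·Q = [[487,178],[178,309]]
Q^66 = (Q^33)² = [[68,118],[118,445]]
Q^132 = (Q^66)² = [[233,144],[144,89]]
Q^264 = (Q^132)² = [[280,333],[333,442]]
F_264 mod 495 = Q^264[0][1] = 333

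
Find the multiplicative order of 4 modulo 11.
5

11 is prime, so ord(4) divides φ(11) = 10.
Divisors of 10: 1, 2, 5, 10.
Repeated squaring: 4^1 ≡ 4, 4^2 ≡ 5, 4^4 ≡ 3, 4^8 ≡ 9 (mod 11).
Test 4^d mod 11 for each divisor d in increasing order:
4^1 ≡ 4
4^2 ≡ 5
4^5 = 4^4·4^1 ≡ 1  ← first divisor giving 1
The order is 5.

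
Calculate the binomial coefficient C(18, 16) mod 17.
0

Using Lucas' theorem:
Write n=18 and k=16 in base 17:
n in base 17: [1, 1]
k in base 17: [0, 16]
C(18,16) mod 17 = ∏ C(n_i, k_i) mod 17
Digit binomials (mod 17): C(1,0) = 1; C(1,16) = 0 (k_i > n_i)
Product: 1 × 0 = 0 ≡ 0 (mod 17)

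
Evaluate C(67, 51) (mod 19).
0

Using Lucas' theorem:
Write n=67 and k=51 in base 19:
n in base 19: [3, 10]
k in base 19: [2, 13]
C(67,51) mod 19 = ∏ C(n_i, k_i) mod 19
Digit binomials (mod 19): C(3,2) = 3; C(10,13) = 0 (k_i > n_i)
Product: 3 × 0 = 0 ≡ 0 (mod 19)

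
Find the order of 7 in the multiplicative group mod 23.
22

23 is prime, so ord(7) divides φ(23) = 22.
Divisors of 22: 1, 2, 11, 22.
Repeated squaring: 7^1 ≡ 7, 7^2 ≡ 3, 7^4 ≡ 9, 7^8 ≡ 12, 7^16 ≡ 6 (mod 23).
Test 7^d mod 23 for each divisor d in increasing order:
7^1 ≡ 7
7^2 ≡ 3
7^11 = 7^8·7^2·7^1 ≡ 22
7^22 = 7^16·7^4·7^2 ≡ 1  ← first divisor giving 1
The order is 22.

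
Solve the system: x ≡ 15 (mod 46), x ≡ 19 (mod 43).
1395

Using Chinese Remainder Theorem:
M = 46 × 43 = 1978
M1 = 43, M2 = 46
y1 = 43^(-1) mod 46 = 15
y2 = 46^(-1) mod 43 = 29
x = (15×43×15 + 19×46×29) mod 1978 = 1395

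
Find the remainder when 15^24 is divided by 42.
15

Repeated squaring. Binary of 24 = 11000.
15^1 ≡ 15 (mod 42); 15^2 ≡ 15 (mod 42); 15^4 ≡ 15 (mod 42); 15^8 ≡ 15 (mod 42); 15^16 ≡ 15 (mod 42)
15^24 = 15^8 × 15^16 ≡ 15 (mod 42)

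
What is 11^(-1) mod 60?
11

gcd(11, 60) = 1, so the inverse exists.
Extended Euclidean algorithm on (60, 11):
60 = 5 × 11 + 5  ⟹  5 = (1)·60 + (-5)·11
11 = 2 × 5 + 1  ⟹  1 = (-2)·60 + (11)·11
So (11)·11 ≡ 1 (mod 60), i.e. 11^(-1) ≡ 11 (mod 60).
Check: 11 × 11 = 121 ≡ 1 (mod 60)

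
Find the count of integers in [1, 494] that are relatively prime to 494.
216

494 = 2 × 13 × 19
φ(n) = n × ∏(1 - 1/p) for each prime p dividing n
φ(494) = 494 × (1 - 1/2) × (1 - 1/13) × (1 - 1/19) = 216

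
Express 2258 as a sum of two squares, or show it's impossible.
7² + 47² (a=7, b=47)

Factorization: 2258 = 2 × 1129
By Fermat: n is sum of two squares iff every prime p ≡ 3 (mod 4) appears to even power.
All primes ≡ 3 (mod 4) appear to even power.
Search a = 0, 1, 2, … for 2258 - a² a perfect square: first hit at a = 7: 2258 - 49 = 2209 = 47².
2258 = 7² + 47² = 49 + 2209 ✓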